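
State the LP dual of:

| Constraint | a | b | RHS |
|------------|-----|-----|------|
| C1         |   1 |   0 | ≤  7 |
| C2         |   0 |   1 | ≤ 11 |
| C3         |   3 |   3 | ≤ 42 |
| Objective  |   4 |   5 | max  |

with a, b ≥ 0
Minimize: z = 7y1 + 11y2 + 42y3

Subject to:
  C1: -y1 - 3y3 ≤ -4
  C2: -y2 - 3y3 ≤ -5
  y1, y2, y3 ≥ 0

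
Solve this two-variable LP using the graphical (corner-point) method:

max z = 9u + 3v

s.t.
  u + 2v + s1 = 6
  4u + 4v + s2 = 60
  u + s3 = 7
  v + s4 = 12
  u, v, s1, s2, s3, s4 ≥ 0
u = 6, v = 0, z = 54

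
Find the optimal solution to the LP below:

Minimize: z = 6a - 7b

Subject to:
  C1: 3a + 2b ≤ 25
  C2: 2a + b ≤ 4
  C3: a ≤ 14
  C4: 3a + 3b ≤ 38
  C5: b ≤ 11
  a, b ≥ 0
a = 0, b = 4, z = -28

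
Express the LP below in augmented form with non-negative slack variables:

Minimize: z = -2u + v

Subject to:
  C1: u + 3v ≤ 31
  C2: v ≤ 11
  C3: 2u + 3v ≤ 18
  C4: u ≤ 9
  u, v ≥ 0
min z = -2u + v

s.t.
  u + 3v + s1 = 31
  v + s2 = 11
  2u + 3v + s3 = 18
  u + s4 = 9
  u, v, s1, s2, s3, s4 ≥ 0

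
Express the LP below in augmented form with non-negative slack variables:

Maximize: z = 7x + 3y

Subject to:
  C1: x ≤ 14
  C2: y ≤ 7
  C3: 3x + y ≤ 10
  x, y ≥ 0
max z = 7x + 3y

s.t.
  x + s1 = 14
  y + s2 = 7
  3x + y + s3 = 10
  x, y, s1, s2, s3 ≥ 0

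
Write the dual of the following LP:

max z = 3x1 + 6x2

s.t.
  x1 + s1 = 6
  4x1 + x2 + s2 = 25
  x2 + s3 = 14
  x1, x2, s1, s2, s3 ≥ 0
Minimize: z = 6y1 + 25y2 + 14y3

Subject to:
  C1: -y1 - 4y2 ≤ -3
  C2: -y2 - y3 ≤ -6
  y1, y2, y3 ≥ 0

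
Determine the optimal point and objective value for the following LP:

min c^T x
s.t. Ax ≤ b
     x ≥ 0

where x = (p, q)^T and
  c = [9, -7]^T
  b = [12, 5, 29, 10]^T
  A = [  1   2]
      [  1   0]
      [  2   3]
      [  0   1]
Each vertex is the intersection of two constraint boundaries that also satisfies all remaining constraints:
  p = 0 and q = 0 → (0, 0)
  p = 5 and q = 0 → (5, 0)
  p + 2q = 12 and p = 5 → (5, 3.5)
  p + 2q = 12 and p = 0 → (0, 6)

Evaluating z = 9p - 7q at each vertex:
  (0, 0): z = 0
  (5, 0): z = 45
  (5, 3.5): z = 20.5
  (0, 6): z = -42

The minimum is at (0, 6) with z = -42.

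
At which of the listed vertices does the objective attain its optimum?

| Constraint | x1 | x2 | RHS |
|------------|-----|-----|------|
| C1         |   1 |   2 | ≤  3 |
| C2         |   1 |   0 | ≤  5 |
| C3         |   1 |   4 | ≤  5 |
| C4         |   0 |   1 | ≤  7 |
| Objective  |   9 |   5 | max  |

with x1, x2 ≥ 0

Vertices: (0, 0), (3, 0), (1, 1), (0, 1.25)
(3, 0) with z = 27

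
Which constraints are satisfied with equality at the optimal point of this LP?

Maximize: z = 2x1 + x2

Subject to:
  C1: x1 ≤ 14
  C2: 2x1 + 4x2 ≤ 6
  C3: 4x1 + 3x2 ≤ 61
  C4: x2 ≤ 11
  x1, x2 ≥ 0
Optimal: x1 = 3, x2 = 0
Slack at optimum:
  C1: slack = 11
  C2: slack = 0 (binding)
  C3: slack = 49
  C4: slack = 11
  x1 ≥ 0: x1 = 3
  x2 ≥ 0: x2 = 0 (binding)
Binding constraints: C2, x2 ≥ 0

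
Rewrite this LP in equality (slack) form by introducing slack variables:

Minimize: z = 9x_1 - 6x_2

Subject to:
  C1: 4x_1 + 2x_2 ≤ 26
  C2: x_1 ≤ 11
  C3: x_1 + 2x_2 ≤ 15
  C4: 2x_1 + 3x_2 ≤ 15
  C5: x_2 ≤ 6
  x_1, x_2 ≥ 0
min z = 9x_1 - 6x_2

s.t.
  4x_1 + 2x_2 + s1 = 26
  x_1 + s2 = 11
  x_1 + 2x_2 + s3 = 15
  2x_1 + 3x_2 + s4 = 15
  x_2 + s5 = 6
  x_1, x_2, s1, s2, s3, s4, s5 ≥ 0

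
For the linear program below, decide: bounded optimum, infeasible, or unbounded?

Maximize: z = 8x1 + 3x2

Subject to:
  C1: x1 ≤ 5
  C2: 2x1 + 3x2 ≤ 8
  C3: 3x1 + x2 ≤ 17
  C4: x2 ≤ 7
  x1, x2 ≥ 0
The point (4, 0) satisfies every constraint, so the LP is feasible; the constraints give x1 ≤ 5 and x2 ≤ 7, which with x1, x2 ≥ 0 keep the feasible region inside a bounded box. A feasible, bounded LP attains a finite optimum at a vertex.

Evaluating z = 8x1 + 3x2 at each vertex:
  (0, 0): z = 0
  (4, 0): z = 32
  (0, 2.667): z = 8

Bounded optimum: z* = 32 at (4, 0).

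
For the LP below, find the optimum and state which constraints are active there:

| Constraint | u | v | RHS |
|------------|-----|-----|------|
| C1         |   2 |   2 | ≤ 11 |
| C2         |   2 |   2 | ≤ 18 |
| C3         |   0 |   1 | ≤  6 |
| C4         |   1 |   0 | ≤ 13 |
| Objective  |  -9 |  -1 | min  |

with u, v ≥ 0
Optimal: u = 5.5, v = 0
Slack at optimum:
  C1: slack = 0 (binding)
  C2: slack = 7
  C3: slack = 6
  C4: slack = 7.5
  u ≥ 0: u = 5.5
  v ≥ 0: v = 0 (binding)
Binding constraints: C1, v ≥ 0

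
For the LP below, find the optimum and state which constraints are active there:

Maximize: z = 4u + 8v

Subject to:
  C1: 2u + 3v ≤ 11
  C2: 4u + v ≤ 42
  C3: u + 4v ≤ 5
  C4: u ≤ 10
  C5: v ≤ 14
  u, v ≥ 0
Optimal: u = 5, v = 0
Slack at optimum:
  C1: slack = 1
  C2: slack = 22
  C3: slack = 0 (binding)
  C4: slack = 5
  C5: slack = 14
  u ≥ 0: u = 5
  v ≥ 0: v = 0 (binding)
Binding constraints: C3, v ≥ 0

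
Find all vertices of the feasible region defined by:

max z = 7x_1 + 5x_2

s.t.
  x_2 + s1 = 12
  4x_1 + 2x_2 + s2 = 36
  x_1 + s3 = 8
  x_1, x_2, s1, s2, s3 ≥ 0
Each vertex is the intersection of two constraint boundaries that also satisfies all remaining constraints:
  x_1 = 0 and x_2 = 0 → (0, 0)
  x_1 = 8 and x_2 = 0 → (8, 0)
  4x_1 + 2x_2 = 36 and x_1 = 8 → (8, 2)
  x_2 = 12 and 4x_1 + 2x_2 = 36 → (3, 12)
  x_2 = 12 and x_1 = 0 → (0, 12)

Vertices: (0, 0), (8, 0), (8, 2), (3, 12), (0, 12)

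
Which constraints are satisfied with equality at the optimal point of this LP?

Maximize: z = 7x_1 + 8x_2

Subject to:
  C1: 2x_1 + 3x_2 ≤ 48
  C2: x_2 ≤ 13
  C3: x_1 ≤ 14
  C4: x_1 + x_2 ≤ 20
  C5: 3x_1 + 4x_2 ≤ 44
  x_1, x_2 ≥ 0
Optimal: x_1 = 14, x_2 = 0.5
Binding: C3, C5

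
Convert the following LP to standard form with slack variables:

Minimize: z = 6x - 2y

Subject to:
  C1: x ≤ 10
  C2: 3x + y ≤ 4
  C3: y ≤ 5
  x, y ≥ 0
min z = 6x - 2y

s.t.
  x + s1 = 10
  3x + y + s2 = 4
  y + s3 = 5
  x, y, s1, s2, s3 ≥ 0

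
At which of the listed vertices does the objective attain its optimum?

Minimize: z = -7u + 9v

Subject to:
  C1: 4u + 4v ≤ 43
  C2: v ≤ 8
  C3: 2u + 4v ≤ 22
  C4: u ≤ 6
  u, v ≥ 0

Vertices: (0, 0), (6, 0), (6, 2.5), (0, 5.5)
Evaluating z = -7u + 9v at each vertex:
  (0, 0): z = 0
  (6, 0): z = -42
  (6, 2.5): z = -19.5
  (0, 5.5): z = 49.5

The smallest value is z = -42, attained at (6, 0).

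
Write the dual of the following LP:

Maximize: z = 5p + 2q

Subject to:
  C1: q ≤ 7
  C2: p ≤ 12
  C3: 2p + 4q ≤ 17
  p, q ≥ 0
Minimize: z = 7y1 + 12y2 + 17y3

Subject to:
  C1: -y2 - 2y3 ≤ -5
  C2: -y1 - 4y3 ≤ -2
  y1, y2, y3 ≥ 0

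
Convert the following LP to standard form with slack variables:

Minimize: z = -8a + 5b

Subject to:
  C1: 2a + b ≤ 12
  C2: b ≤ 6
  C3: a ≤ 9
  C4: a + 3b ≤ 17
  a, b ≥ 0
min z = -8a + 5b

s.t.
  2a + b + s1 = 12
  b + s2 = 6
  a + s3 = 9
  a + 3b + s4 = 17
  a, b, s1, s2, s3, s4 ≥ 0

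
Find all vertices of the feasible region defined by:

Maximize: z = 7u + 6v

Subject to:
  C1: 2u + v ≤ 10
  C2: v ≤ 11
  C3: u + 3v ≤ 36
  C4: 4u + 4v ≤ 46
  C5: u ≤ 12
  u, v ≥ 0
Each vertex is the intersection of two constraint boundaries that also satisfies all remaining constraints:
  u = 0 and v = 0 → (0, 0)
  2u + v = 10 and v = 0 → (5, 0)
  2u + v = 10 and u = 0 → (0, 10)

Vertices: (0, 0), (5, 0), (0, 10)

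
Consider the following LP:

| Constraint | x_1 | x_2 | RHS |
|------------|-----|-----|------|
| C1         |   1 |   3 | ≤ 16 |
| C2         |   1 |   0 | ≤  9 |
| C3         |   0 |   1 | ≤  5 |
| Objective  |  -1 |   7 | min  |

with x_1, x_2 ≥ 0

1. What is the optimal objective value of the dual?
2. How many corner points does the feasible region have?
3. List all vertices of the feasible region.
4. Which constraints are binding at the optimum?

1. -9 (by strong duality, equal to the primal optimum)
2. 5
3. (0, 0), (9, 0), (9, 2.333), (1, 5), (0, 5)
4. C2, x_2 ≥ 0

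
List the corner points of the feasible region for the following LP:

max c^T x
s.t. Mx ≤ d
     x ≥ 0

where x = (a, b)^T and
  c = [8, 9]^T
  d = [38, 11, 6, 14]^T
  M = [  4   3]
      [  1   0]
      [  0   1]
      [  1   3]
Each vertex is the intersection of two constraint boundaries that also satisfies all remaining constraints:
  a = 0 and b = 0 → (0, 0)
  4a + 3b = 38 and b = 0 → (9.5, 0)
  4a + 3b = 38 and a + 3b = 14 → (8, 2)
  a + 3b = 14 and a = 0 → (0, 4.667)

Vertices: (0, 0), (9.5, 0), (8, 2), (0, 4.667)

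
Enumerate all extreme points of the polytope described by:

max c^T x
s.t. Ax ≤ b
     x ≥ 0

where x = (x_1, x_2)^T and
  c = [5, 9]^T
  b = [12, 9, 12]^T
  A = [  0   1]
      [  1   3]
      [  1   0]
Each vertex is the intersection of two constraint boundaries that also satisfies all remaining constraints:
  x_1 = 0 and x_2 = 0 → (0, 0)
  x_1 + 3x_2 = 9 and x_2 = 0 → (9, 0)
  x_1 + 3x_2 = 9 and x_1 = 0 → (0, 3)

Vertices: (0, 0), (9, 0), (0, 3)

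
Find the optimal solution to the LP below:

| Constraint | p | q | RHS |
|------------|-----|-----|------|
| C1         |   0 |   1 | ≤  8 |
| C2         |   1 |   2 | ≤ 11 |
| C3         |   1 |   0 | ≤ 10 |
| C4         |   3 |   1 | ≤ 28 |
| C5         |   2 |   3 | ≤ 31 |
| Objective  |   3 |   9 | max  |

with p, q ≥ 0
Each vertex is the intersection of two constraint boundaries that also satisfies all remaining constraints:
  p = 0 and q = 0 → (0, 0)
  3p + q = 28 and q = 0 → (9.333, 0)
  p + 2q = 11 and 3p + q = 28 → (9, 1)
  p + 2q = 11 and p = 0 → (0, 5.5)

Evaluating z = 3p + 9q at each vertex:
  (0, 0): z = 0
  (9.333, 0): z = 28
  (9, 1): z = 36
  (0, 5.5): z = 49.5

The maximum is at (0, 5.5) with z = 49.5.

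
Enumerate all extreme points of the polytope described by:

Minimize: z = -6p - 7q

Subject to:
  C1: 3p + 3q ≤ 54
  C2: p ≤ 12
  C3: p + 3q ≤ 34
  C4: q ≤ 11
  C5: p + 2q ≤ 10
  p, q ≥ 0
Each vertex is the intersection of two constraint boundaries that also satisfies all remaining constraints:
  p = 0 and q = 0 → (0, 0)
  p + 2q = 10 and q = 0 → (10, 0)
  p + 2q = 10 and p = 0 → (0, 5)

Vertices: (0, 0), (10, 0), (0, 5)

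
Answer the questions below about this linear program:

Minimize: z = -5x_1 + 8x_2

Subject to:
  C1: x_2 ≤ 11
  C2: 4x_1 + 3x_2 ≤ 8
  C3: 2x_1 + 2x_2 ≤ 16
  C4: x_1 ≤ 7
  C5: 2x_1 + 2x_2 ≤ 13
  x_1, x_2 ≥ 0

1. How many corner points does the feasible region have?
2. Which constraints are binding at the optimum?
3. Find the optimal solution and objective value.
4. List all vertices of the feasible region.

1. 3
2. C2, x_2 ≥ 0
3. x_1 = 2, x_2 = 0, z = -10
4. (0, 0), (2, 0), (0, 2.667)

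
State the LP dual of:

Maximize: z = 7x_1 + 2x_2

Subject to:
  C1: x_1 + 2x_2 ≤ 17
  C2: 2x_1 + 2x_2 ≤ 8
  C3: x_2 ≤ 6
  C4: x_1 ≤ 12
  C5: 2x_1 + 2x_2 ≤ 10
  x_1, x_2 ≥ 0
Minimize: z = 17y1 + 8y2 + 6y3 + 12y4 + 10y5

Subject to:
  C1: -y1 - 2y2 - y4 - 2y5 ≤ -7
  C2: -2y1 - 2y2 - y3 - 2y5 ≤ -2
  y1, y2, y3, y4, y5 ≥ 0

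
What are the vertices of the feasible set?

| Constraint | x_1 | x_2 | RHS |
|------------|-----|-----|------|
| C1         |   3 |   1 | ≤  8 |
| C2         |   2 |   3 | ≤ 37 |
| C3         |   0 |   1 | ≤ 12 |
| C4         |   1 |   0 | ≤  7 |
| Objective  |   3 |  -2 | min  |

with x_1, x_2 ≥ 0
Each vertex is the intersection of two constraint boundaries that also satisfies all remaining constraints:
  x_1 = 0 and x_2 = 0 → (0, 0)
  3x_1 + x_2 = 8 and x_2 = 0 → (2.667, 0)
  3x_1 + x_2 = 8 and x_1 = 0 → (0, 8)

Vertices: (0, 0), (2.667, 0), (0, 8)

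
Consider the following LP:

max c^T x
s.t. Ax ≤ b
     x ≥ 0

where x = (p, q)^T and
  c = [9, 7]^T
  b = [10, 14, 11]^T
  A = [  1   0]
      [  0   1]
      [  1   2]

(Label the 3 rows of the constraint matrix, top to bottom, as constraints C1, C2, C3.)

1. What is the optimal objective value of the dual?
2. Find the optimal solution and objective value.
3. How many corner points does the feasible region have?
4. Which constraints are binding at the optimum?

1. 93.5 (by strong duality, equal to the primal optimum)
2. p = 10, q = 0.5, z = 93.5
3. 4
4. C1, C3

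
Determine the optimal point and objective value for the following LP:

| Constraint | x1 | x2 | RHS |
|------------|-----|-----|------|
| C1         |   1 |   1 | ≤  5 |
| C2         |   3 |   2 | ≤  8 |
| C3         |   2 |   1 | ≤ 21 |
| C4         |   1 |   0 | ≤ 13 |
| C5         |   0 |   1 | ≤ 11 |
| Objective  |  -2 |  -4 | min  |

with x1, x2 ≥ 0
Each vertex is the intersection of two constraint boundaries that also satisfies all remaining constraints:
  x1 = 0 and x2 = 0 → (0, 0)
  3x1 + 2x2 = 8 and x2 = 0 → (2.667, 0)
  3x1 + 2x2 = 8 and x1 = 0 → (0, 4)

Evaluating z = -2x1 - 4x2 at each vertex:
  (0, 0): z = 0
  (2.667, 0): z = -5.333
  (0, 4): z = -16

The minimum is at (0, 4) with z = -16.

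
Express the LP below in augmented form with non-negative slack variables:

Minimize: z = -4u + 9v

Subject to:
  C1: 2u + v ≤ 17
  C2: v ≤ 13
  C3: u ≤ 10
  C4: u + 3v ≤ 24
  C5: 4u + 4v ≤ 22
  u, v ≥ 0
min z = -4u + 9v

s.t.
  2u + v + s1 = 17
  v + s2 = 13
  u + s3 = 10
  u + 3v + s4 = 24
  4u + 4v + s5 = 22
  u, v, s1, s2, s3, s4, s5 ≥ 0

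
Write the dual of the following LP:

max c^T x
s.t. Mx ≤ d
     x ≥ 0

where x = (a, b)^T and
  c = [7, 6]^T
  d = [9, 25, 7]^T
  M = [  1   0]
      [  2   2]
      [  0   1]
Minimize: z = 9y1 + 25y2 + 7y3

Subject to:
  C1: -y1 - 2y2 ≤ -7
  C2: -2y2 - y3 ≤ -6
  y1, y2, y3 ≥ 0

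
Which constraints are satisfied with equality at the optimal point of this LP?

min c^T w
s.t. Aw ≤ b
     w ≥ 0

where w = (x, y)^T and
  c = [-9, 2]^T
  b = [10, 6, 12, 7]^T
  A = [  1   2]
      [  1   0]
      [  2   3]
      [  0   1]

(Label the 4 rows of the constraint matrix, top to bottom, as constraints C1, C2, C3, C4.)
Optimal: x = 6, y = 0
Binding: C2, C3, y ≥ 0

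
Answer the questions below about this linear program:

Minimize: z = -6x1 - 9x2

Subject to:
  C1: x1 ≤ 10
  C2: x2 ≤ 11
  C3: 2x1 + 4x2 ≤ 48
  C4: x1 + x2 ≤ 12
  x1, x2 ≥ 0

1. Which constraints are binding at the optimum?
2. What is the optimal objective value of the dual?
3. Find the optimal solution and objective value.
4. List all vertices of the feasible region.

1. C2, C4
2. -105 (by strong duality, equal to the primal optimum)
3. x1 = 1, x2 = 11, z = -105
4. (0, 0), (10, 0), (10, 2), (1, 11), (0, 11)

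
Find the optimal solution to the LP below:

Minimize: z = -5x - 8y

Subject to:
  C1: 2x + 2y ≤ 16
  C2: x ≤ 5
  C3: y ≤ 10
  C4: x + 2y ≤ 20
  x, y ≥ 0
x = 0, y = 8, z = -64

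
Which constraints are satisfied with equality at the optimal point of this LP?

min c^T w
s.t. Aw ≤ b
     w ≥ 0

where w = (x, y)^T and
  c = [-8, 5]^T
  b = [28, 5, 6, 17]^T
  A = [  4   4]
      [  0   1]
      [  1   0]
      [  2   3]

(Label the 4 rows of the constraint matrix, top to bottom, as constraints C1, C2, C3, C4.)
Optimal: x = 6, y = 0
Binding: C3, y ≥ 0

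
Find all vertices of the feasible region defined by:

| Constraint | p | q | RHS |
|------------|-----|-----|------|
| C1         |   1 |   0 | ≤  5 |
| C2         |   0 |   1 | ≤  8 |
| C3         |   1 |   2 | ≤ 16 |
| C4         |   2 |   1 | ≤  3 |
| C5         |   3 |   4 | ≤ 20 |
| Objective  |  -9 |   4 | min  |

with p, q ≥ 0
Each vertex is the intersection of two constraint boundaries that also satisfies all remaining constraints:
  p = 0 and q = 0 → (0, 0)
  2p + q = 3 and q = 0 → (1.5, 0)
  2p + q = 3 and p = 0 → (0, 3)

Vertices: (0, 0), (1.5, 0), (0, 3)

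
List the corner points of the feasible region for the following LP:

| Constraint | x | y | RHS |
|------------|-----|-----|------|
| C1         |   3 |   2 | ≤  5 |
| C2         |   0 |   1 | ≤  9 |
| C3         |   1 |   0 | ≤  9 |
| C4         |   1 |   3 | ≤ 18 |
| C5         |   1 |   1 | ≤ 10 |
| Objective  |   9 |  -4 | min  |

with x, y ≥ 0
Each vertex is the intersection of two constraint boundaries that also satisfies all remaining constraints:
  x = 0 and y = 0 → (0, 0)
  3x + 2y = 5 and y = 0 → (1.667, 0)
  3x + 2y = 5 and x = 0 → (0, 2.5)

Vertices: (0, 0), (1.667, 0), (0, 2.5)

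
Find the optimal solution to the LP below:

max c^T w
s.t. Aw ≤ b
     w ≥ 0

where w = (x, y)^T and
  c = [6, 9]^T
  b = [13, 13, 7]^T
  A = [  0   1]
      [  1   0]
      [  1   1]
Each vertex is the intersection of two constraint boundaries that also satisfies all remaining constraints:
  x = 0 and y = 0 → (0, 0)
  x + y = 7 and y = 0 → (7, 0)
  x + y = 7 and x = 0 → (0, 7)

Evaluating z = 6x + 9y at each vertex:
  (0, 0): z = 0
  (7, 0): z = 42
  (0, 7): z = 63

The maximum is at (0, 7) with z = 63.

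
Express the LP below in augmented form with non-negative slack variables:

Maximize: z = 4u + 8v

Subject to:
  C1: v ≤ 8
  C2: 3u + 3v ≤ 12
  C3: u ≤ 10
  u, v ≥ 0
max z = 4u + 8v

s.t.
  v + s1 = 8
  3u + 3v + s2 = 12
  u + s3 = 10
  u, v, s1, s2, s3 ≥ 0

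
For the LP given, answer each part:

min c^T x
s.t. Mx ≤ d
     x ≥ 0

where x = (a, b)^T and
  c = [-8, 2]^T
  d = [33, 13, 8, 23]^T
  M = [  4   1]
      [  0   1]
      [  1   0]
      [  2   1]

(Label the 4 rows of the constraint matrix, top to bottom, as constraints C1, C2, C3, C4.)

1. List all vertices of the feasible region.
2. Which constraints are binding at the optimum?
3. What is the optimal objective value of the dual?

1. (0, 0), (8, 0), (8, 1), (5, 13), (0, 13)
2. C3, b ≥ 0
3. -64 (by strong duality, equal to the primal optimum)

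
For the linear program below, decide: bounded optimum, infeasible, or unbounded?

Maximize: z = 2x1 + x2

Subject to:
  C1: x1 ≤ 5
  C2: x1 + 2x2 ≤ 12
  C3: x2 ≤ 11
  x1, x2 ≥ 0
The point (5, 3.5) satisfies every constraint, so the LP is feasible; the constraints give x1 ≤ 5 and x2 ≤ 11, which with x1, x2 ≥ 0 keep the feasible region inside a bounded box. A feasible, bounded LP attains a finite optimum at a vertex.

The LP has an optimal solution: (5, 3.5) with z = 13.5.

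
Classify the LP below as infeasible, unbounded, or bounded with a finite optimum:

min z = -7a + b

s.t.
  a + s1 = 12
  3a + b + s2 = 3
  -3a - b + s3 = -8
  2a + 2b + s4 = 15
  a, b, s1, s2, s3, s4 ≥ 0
The row 3a + b + s2 = 3 with s2 ≥ 0 requires 3a + b ≤ 3, while the row -3a - b + s3 = -8 with s3 ≥ 0 is equivalent to 3a + b ≥ 8. Together they would need 8 ≤ 3a + b ≤ 3, which is impossible since 8 > 3. No point satisfies all constraints.

The feasible region is empty; the LP is infeasible.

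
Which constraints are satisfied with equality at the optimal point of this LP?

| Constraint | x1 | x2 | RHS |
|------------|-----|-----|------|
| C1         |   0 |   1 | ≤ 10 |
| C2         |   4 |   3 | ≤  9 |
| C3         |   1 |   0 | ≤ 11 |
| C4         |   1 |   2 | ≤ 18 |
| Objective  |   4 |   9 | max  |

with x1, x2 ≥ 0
Optimal: x1 = 0, x2 = 3
Slack at optimum:
  C1: slack = 7
  C2: slack = 0 (binding)
  C3: slack = 11
  C4: slack = 12
  x1 ≥ 0: x1 = 0 (binding)
  x2 ≥ 0: x2 = 3
Binding constraints: C2, x1 ≥ 0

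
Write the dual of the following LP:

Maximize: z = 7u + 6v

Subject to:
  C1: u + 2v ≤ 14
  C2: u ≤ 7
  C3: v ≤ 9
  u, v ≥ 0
Minimize: z = 14y1 + 7y2 + 9y3

Subject to:
  C1: -y1 - y2 ≤ -7
  C2: -2y1 - y3 ≤ -6
  y1, y2, y3 ≥ 0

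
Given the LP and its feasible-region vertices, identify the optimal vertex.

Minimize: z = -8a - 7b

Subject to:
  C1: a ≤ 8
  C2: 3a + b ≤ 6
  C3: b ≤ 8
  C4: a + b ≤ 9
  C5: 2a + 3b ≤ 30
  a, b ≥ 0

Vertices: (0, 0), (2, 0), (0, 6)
Evaluating z = -8a - 7b at each vertex:
  (0, 0): z = 0
  (2, 0): z = -16
  (0, 6): z = -42

The smallest value is z = -42, attained at (0, 6).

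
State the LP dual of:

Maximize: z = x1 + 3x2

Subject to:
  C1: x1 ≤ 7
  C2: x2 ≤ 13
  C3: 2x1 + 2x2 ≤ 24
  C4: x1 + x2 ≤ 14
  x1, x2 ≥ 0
Minimize: z = 7y1 + 13y2 + 24y3 + 14y4

Subject to:
  C1: -y1 - 2y3 - y4 ≤ -1
  C2: -y2 - 2y3 - y4 ≤ -3
  y1, y2, y3, y4 ≥ 0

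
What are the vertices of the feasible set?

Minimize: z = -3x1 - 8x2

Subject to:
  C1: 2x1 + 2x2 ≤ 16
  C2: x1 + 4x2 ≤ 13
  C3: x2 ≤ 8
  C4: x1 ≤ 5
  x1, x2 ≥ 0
Each vertex is the intersection of two constraint boundaries that also satisfies all remaining constraints:
  x1 = 0 and x2 = 0 → (0, 0)
  x1 = 5 and x2 = 0 → (5, 0)
  x1 + 4x2 = 13 and x1 = 5 → (5, 2)
  x1 + 4x2 = 13 and x1 = 0 → (0, 3.25)

Vertices: (0, 0), (5, 0), (5, 2), (0, 3.25)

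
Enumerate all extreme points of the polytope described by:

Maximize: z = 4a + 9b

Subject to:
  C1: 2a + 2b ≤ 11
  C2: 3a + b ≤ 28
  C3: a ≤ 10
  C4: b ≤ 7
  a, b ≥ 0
Each vertex is the intersection of two constraint boundaries that also satisfies all remaining constraints:
  a = 0 and b = 0 → (0, 0)
  2a + 2b = 11 and b = 0 → (5.5, 0)
  2a + 2b = 11 and a = 0 → (0, 5.5)

Vertices: (0, 0), (5.5, 0), (0, 5.5)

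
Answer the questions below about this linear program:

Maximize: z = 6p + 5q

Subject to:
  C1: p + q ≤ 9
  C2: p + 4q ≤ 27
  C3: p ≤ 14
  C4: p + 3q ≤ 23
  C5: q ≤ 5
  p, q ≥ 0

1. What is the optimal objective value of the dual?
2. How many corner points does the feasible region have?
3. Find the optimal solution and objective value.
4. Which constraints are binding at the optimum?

1. 54 (by strong duality, equal to the primal optimum)
2. 4
3. p = 9, q = 0, z = 54
4. C1, q ≥ 0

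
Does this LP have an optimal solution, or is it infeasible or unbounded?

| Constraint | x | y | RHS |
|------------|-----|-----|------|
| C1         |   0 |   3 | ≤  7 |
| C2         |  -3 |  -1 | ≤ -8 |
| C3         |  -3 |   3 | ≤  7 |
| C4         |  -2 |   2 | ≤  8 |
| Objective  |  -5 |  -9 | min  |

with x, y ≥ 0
Feasible point: (3, 0) satisfies every constraint, so the LP is feasible.
Direction d = (1, 0): for each constraint row a, a·d ≤ 0 —
  (0)(1) + (3)(0) = 0 ≤ 0
  (-3)(1) + (-1)(0) = -3 ≤ 0
  (-3)(1) + (3)(0) = -3 ≤ 0
  (-2)(1) + (2)(0) = -2 ≤ 0
and d ≥ 0, so (3, 0) + t·d stays feasible for every t ≥ 0. Along this ray z = -5x - 9y changes by -5 per unit t, so z → −∞.

Unbounded — the objective can decrease without bound over the feasible region.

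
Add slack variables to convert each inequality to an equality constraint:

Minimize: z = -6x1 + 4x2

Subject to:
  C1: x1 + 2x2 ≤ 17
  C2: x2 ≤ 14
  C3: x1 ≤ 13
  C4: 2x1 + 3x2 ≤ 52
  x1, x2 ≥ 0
min z = -6x1 + 4x2

s.t.
  x1 + 2x2 + s1 = 17
  x2 + s2 = 14
  x1 + s3 = 13
  2x1 + 3x2 + s4 = 52
  x1, x2, s1, s2, s3, s4 ≥ 0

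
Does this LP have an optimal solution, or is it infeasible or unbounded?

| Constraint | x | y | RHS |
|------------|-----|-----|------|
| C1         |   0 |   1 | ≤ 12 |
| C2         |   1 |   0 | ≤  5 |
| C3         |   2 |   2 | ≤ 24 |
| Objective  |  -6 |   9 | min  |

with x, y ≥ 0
The point (5, 0) satisfies every constraint, so the LP is feasible; the constraints give x ≤ 5 and y ≤ 12, which with x, y ≥ 0 keep the feasible region inside a bounded box. A feasible, bounded LP attains a finite optimum at a vertex.

Feasible with finite optimum z* = -30 at (5, 0).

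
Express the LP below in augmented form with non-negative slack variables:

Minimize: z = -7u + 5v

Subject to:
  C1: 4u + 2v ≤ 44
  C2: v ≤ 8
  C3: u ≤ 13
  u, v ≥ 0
min z = -7u + 5v

s.t.
  4u + 2v + s1 = 44
  v + s2 = 8
  u + s3 = 13
  u, v, s1, s2, s3 ≥ 0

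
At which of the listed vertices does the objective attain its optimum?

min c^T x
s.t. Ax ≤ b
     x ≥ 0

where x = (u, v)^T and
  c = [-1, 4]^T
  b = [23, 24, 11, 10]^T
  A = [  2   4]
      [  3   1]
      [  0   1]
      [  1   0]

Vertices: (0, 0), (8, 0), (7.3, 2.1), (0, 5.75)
Evaluating z = -u + 4v at each vertex:
  (0, 0): z = 0
  (8, 0): z = -8
  (7.3, 2.1): z = 1.1
  (0, 5.75): z = 23

The smallest value is z = -8, attained at (8, 0).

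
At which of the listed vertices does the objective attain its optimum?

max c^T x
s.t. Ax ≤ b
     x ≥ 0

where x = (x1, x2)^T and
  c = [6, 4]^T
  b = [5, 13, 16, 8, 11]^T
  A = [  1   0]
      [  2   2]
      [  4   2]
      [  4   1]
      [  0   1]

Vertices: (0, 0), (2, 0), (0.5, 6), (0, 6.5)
Evaluating z = 6x1 + 4x2 at each vertex:
  (0, 0): z = 0
  (2, 0): z = 12
  (0.5, 6): z = 27
  (0, 6.5): z = 26

The largest value is z = 27, attained at (0.5, 6).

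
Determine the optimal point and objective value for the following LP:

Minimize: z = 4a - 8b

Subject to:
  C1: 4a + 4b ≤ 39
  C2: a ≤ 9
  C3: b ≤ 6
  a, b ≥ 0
Each vertex is the intersection of two constraint boundaries that also satisfies all remaining constraints:
  a = 0 and b = 0 → (0, 0)
  a = 9 and b = 0 → (9, 0)
  4a + 4b = 39 and a = 9 → (9, 0.75)
  4a + 4b = 39 and b = 6 → (3.75, 6)
  b = 6 and a = 0 → (0, 6)

Evaluating z = 4a - 8b at each vertex:
  (0, 0): z = 0
  (9, 0): z = 36
  (9, 0.75): z = 30
  (3.75, 6): z = -33
  (0, 6): z = -48

The minimum is at (0, 6) with z = -48.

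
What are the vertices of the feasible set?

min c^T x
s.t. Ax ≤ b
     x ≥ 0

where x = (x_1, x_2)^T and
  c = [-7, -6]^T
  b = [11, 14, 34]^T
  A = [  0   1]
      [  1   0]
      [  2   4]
Each vertex is the intersection of two constraint boundaries that also satisfies all remaining constraints:
  x_1 = 0 and x_2 = 0 → (0, 0)
  x_1 = 14 and x_2 = 0 → (14, 0)
  x_1 = 14 and 2x_1 + 4x_2 = 34 → (14, 1.5)
  2x_1 + 4x_2 = 34 and x_1 = 0 → (0, 8.5)

Vertices: (0, 0), (14, 0), (14, 1.5), (0, 8.5)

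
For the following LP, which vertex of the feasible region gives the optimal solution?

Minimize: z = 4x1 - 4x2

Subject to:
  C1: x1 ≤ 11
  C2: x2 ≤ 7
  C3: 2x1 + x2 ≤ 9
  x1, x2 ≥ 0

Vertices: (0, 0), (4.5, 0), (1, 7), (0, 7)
Evaluating z = 4x1 - 4x2 at each vertex:
  (0, 0): z = 0
  (4.5, 0): z = 18
  (1, 7): z = -24
  (0, 7): z = -28

The smallest value is z = -28, attained at (0, 7).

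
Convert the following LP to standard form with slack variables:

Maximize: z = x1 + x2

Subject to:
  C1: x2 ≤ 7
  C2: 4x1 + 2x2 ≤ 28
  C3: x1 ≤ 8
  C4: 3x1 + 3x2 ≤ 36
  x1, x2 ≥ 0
max z = x1 + x2

s.t.
  x2 + s1 = 7
  4x1 + 2x2 + s2 = 28
  x1 + s3 = 8
  3x1 + 3x2 + s4 = 36
  x1, x2, s1, s2, s3, s4 ≥ 0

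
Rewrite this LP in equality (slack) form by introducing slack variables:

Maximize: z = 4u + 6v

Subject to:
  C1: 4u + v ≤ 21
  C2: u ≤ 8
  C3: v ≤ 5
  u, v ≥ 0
max z = 4u + 6v

s.t.
  4u + v + s1 = 21
  u + s2 = 8
  v + s3 = 5
  u, v, s1, s2, s3 ≥ 0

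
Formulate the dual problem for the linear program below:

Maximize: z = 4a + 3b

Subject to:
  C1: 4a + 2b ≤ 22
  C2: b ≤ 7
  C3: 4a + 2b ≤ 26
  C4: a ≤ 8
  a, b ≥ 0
Minimize: z = 22y1 + 7y2 + 26y3 + 8y4

Subject to:
  C1: -4y1 - 4y3 - y4 ≤ -4
  C2: -2y1 - y2 - 2y3 ≤ -3
  y1, y2, y3, y4 ≥ 0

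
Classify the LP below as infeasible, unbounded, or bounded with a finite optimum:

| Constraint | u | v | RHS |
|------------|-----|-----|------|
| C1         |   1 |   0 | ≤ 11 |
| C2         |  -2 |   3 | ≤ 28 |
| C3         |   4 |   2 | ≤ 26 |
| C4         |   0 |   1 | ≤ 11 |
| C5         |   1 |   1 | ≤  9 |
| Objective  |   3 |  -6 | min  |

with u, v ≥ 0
The point (0, 9) satisfies every constraint, so the LP is feasible; the constraints give u ≤ 11 and v ≤ 11, which with u, v ≥ 0 keep the feasible region inside a bounded box. A feasible, bounded LP attains a finite optimum at a vertex.

Evaluating z = 3u - 6v at each vertex:
  (0, 0): z = 0
  (6.5, 0): z = 19.5
  (4, 5): z = -18
  (0, 9): z = -54

Feasible with finite optimum z* = -54 at (0, 9).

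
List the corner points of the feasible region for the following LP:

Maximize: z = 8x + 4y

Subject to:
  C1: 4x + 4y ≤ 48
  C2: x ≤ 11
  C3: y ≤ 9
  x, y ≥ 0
Each vertex is the intersection of two constraint boundaries that also satisfies all remaining constraints:
  x = 0 and y = 0 → (0, 0)
  x = 11 and y = 0 → (11, 0)
  4x + 4y = 48 and x = 11 → (11, 1)
  4x + 4y = 48 and y = 9 → (3, 9)
  y = 9 and x = 0 → (0, 9)

Vertices: (0, 0), (11, 0), (11, 1), (3, 9), (0, 9)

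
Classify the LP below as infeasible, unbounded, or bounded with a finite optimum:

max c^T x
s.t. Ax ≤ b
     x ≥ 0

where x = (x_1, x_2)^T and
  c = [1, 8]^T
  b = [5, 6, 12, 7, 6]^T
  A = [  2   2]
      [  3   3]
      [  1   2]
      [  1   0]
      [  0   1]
The point (0, 2) satisfies every constraint, so the LP is feasible; the constraints give x_1 ≤ 7 and x_2 ≤ 6, which with x_1, x_2 ≥ 0 keep the feasible region inside a bounded box. A feasible, bounded LP attains a finite optimum at a vertex.

The LP has an optimal solution: (0, 2) with z = 16.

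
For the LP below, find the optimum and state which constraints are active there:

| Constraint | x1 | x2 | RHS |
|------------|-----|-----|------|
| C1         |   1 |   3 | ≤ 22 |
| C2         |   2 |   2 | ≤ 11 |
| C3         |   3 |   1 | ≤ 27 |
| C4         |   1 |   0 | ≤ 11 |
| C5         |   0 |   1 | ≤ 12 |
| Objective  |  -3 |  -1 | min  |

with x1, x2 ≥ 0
Optimal: x1 = 5.5, x2 = 0
Slack at optimum:
  C1: slack = 16.5
  C2: slack = 0 (binding)
  C3: slack = 10.5
  C4: slack = 5.5
  C5: slack = 12
  x1 ≥ 0: x1 = 5.5
  x2 ≥ 0: x2 = 0 (binding)
Binding constraints: C2, x2 ≥ 0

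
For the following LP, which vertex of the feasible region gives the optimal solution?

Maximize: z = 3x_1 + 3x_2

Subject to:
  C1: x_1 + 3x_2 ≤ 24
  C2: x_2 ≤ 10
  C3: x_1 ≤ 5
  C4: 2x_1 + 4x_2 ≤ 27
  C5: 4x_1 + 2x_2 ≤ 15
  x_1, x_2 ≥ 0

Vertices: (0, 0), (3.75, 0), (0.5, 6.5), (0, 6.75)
Evaluating z = 3x_1 + 3x_2 at each vertex:
  (0, 0): z = 0
  (3.75, 0): z = 11.25
  (0.5, 6.5): z = 21
  (0, 6.75): z = 20.25

The largest value is z = 21, attained at (0.5, 6.5).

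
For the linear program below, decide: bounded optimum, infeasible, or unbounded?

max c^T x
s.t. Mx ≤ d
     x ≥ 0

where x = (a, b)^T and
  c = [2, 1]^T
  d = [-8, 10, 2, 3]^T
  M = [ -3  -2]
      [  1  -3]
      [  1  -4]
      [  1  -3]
Feasible point: (2, 1) satisfies every constraint, so the LP is feasible.
Direction d = (0, 1): for each constraint row a, a·d ≤ 0 —
  (-3)(0) + (-2)(1) = -2 ≤ 0
  (1)(0) + (-3)(1) = -3 ≤ 0
  (1)(0) + (-4)(1) = -4 ≤ 0
  (1)(0) + (-3)(1) = -3 ≤ 0
and d ≥ 0, so (2, 1) + t·d stays feasible for every t ≥ 0. Along this ray z = 2a + b changes by 1 per unit t, so z → +∞.

The LP is unbounded; z can be made arbitrarily large.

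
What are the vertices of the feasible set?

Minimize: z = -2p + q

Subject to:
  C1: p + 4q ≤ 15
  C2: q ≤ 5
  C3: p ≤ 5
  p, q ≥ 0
Each vertex is the intersection of two constraint boundaries that also satisfies all remaining constraints:
  p = 0 and q = 0 → (0, 0)
  p = 5 and q = 0 → (5, 0)
  p + 4q = 15 and p = 5 → (5, 2.5)
  p + 4q = 15 and p = 0 → (0, 3.75)

Vertices: (0, 0), (5, 0), (5, 2.5), (0, 3.75)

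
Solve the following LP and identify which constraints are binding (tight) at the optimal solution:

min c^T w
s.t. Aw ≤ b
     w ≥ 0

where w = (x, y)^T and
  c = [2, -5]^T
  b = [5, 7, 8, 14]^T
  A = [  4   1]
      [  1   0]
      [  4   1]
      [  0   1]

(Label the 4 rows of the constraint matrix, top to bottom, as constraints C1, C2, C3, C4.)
Optimal: x = 0, y = 5
Binding: C1, x ≥ 0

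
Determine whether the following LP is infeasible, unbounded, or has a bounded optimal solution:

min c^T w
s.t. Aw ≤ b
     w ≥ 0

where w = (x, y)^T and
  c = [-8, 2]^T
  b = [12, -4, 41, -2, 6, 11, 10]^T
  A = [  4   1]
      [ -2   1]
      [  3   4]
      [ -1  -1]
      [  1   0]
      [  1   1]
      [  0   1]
The point (3, 0) satisfies every constraint, so the LP is feasible; the constraints give x ≤ 6 and y ≤ 10, which with x, y ≥ 0 keep the feasible region inside a bounded box. A feasible, bounded LP attains a finite optimum at a vertex.

Feasible with finite optimum z* = -24 at (3, 0).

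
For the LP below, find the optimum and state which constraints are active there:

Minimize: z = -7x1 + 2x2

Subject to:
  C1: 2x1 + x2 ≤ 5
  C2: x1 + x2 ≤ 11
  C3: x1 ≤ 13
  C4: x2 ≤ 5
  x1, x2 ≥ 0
Optimal: x1 = 2.5, x2 = 0
Slack at optimum:
  C1: slack = 0 (binding)
  C2: slack = 8.5
  C3: slack = 10.5
  C4: slack = 5
  x1 ≥ 0: x1 = 2.5
  x2 ≥ 0: x2 = 0 (binding)
Binding constraints: C1, x2 ≥ 0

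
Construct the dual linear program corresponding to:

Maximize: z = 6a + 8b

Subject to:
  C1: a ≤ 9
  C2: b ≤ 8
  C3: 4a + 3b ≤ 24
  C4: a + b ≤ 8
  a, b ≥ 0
Minimize: z = 9y1 + 8y2 + 24y3 + 8y4

Subject to:
  C1: -y1 - 4y3 - y4 ≤ -6
  C2: -y2 - 3y3 - y4 ≤ -8
  y1, y2, y3, y4 ≥ 0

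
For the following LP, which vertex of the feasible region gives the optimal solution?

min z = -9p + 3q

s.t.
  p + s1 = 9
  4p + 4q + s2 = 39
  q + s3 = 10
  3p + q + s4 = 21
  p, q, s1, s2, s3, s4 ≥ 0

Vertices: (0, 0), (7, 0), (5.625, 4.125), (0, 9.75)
(7, 0) with z = -63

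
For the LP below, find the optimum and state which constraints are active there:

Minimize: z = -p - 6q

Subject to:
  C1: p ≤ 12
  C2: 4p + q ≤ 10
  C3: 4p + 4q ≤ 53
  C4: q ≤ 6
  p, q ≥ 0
Optimal: p = 1, q = 6
Binding: C2, C4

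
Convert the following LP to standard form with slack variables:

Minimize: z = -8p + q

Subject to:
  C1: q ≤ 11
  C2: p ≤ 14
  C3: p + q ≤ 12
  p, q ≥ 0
min z = -8p + q

s.t.
  q + s1 = 11
  p + s2 = 14
  p + q + s3 = 12
  p, q, s1, s2, s3 ≥ 0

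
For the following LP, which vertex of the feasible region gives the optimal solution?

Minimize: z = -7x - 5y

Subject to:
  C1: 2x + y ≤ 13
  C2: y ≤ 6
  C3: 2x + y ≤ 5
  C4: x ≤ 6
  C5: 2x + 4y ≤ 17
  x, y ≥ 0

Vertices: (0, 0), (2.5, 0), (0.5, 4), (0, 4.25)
Evaluating z = -7x - 5y at each vertex:
  (0, 0): z = 0
  (2.5, 0): z = -17.5
  (0.5, 4): z = -23.5
  (0, 4.25): z = -21.25

The smallest value is z = -23.5, attained at (0.5, 4).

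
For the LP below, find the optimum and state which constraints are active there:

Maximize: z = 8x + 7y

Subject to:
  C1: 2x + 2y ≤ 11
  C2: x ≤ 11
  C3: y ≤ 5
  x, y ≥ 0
Optimal: x = 5.5, y = 0
Binding: C1, y ≥ 0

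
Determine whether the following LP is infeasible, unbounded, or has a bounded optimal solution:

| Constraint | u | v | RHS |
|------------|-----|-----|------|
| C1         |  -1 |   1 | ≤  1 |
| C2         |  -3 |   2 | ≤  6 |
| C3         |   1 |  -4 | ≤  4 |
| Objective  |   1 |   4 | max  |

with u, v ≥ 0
Feasible point: (0, 0) satisfies every constraint, so the LP is feasible.
Direction d = (1, 1): for each constraint row a, a·d ≤ 0 —
  (-1)(1) + (1)(1) = 0 ≤ 0
  (-3)(1) + (2)(1) = -1 ≤ 0
  (1)(1) + (-4)(1) = -3 ≤ 0
and d ≥ 0, so (0, 0) + t·d stays feasible for every t ≥ 0. Along this ray z = u + 4v changes by 5 per unit t, so z → +∞.

Unbounded — the objective can increase without bound over the feasible region.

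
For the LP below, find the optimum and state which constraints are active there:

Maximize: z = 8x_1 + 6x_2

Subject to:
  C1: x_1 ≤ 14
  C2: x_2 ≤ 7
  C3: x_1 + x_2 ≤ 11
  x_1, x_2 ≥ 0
Optimal: x_1 = 11, x_2 = 0
Binding: C3, x_2 ≥ 0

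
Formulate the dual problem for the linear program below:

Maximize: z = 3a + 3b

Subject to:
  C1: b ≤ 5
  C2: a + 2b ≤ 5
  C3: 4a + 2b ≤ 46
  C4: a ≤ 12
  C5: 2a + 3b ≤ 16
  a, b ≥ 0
Minimize: z = 5y1 + 5y2 + 46y3 + 12y4 + 16y5

Subject to:
  C1: -y2 - 4y3 - y4 - 2y5 ≤ -3
  C2: -y1 - 2y2 - 2y3 - 3y5 ≤ -3
  y1, y2, y3, y4, y5 ≥ 0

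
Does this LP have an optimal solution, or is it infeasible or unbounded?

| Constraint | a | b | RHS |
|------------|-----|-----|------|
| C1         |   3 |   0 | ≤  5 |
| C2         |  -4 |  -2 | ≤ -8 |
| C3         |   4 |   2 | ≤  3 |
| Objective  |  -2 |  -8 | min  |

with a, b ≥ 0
C3 requires 4a + 2b ≤ 3, while C2 (-4a - 2b ≤ -8) is equivalent to 4a + 2b ≥ 8. Together they would need 8 ≤ 4a + 2b ≤ 3, which is impossible since 8 > 3. No point satisfies all constraints.

The feasible region is empty; the LP is infeasible.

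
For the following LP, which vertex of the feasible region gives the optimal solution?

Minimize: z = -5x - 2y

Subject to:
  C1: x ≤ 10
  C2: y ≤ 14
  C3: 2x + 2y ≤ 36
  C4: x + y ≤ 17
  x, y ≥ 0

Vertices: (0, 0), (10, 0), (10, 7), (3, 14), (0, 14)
Evaluating z = -5x - 2y at each vertex:
  (0, 0): z = 0
  (10, 0): z = -50
  (10, 7): z = -64
  (3, 14): z = -43
  (0, 14): z = -28

The smallest value is z = -64, attained at (10, 7).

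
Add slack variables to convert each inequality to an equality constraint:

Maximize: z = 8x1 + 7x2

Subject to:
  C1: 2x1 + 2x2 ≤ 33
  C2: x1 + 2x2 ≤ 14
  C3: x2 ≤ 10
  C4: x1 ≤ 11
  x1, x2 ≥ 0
max z = 8x1 + 7x2

s.t.
  2x1 + 2x2 + s1 = 33
  x1 + 2x2 + s2 = 14
  x2 + s3 = 10
  x1 + s4 = 11
  x1, x2, s1, s2, s3, s4 ≥ 0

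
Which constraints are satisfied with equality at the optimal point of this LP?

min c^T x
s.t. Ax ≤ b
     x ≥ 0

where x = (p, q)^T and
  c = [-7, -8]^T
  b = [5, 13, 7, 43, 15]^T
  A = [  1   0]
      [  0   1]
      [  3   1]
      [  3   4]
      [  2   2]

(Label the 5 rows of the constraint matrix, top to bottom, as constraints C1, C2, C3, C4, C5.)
Optimal: p = 0, q = 7
Binding: C3, p ≥ 0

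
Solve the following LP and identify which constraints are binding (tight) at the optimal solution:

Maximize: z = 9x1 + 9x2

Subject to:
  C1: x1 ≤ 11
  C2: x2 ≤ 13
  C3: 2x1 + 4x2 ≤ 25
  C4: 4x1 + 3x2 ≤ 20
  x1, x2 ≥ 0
Optimal: x1 = 0.5, x2 = 6
Binding: C3, C4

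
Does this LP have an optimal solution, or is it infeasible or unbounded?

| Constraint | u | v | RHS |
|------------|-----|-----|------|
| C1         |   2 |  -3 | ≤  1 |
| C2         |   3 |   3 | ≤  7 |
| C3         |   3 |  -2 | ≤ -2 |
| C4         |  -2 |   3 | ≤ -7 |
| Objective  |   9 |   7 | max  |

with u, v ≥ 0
C1 requires 2u - 3v ≤ 1, while C4 (-2u + 3v ≤ -7) is equivalent to 2u - 3v ≥ 7. Together they would need 7 ≤ 2u - 3v ≤ 1, which is impossible since 7 > 1. No point satisfies all constraints.

Infeasible: no point satisfies all constraints simultaneously.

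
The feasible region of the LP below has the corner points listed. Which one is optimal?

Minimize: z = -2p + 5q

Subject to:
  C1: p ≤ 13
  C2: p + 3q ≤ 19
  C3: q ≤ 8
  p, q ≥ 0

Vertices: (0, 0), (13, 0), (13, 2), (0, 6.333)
Evaluating z = -2p + 5q at each vertex:
  (0, 0): z = 0
  (13, 0): z = -26
  (13, 2): z = -16
  (0, 6.333): z = 31.67

The smallest value is z = -26, attained at (13, 0).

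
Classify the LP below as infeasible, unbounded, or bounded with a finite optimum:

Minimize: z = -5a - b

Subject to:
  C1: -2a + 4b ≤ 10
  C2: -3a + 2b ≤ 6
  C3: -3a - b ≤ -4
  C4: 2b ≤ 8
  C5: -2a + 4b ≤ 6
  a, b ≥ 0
Feasible point: (1, 1) satisfies every constraint, so the LP is feasible.
Direction d = (1, 0): for each constraint row a, a·d ≤ 0 —
  (-2)(1) + (4)(0) = -2 ≤ 0
  (-3)(1) + (2)(0) = -3 ≤ 0
  (-3)(1) + (-1)(0) = -3 ≤ 0
  (0)(1) + (2)(0) = 0 ≤ 0
  (-2)(1) + (4)(0) = -2 ≤ 0
and d ≥ 0, so (1, 1) + t·d stays feasible for every t ≥ 0. Along this ray z = -5a - b changes by -5 per unit t, so z → −∞.

The LP is unbounded; z can be made arbitrarily small.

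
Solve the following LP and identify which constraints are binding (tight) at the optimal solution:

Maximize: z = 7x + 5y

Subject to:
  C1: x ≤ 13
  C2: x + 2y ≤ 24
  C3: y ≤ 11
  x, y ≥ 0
Optimal: x = 13, y = 5.5
Slack at optimum:
  C1: slack = 0 (binding)
  C2: slack = 0 (binding)
  C3: slack = 5.5
  x ≥ 0: x = 13
  y ≥ 0: y = 5.5
Binding constraints: C1, C2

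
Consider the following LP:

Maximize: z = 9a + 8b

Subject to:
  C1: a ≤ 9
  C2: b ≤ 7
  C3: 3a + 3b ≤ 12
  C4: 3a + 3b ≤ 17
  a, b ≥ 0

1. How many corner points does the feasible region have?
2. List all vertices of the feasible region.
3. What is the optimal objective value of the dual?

1. 3
2. (0, 0), (4, 0), (0, 4)
3. 36 (by strong duality, equal to the primal optimum)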